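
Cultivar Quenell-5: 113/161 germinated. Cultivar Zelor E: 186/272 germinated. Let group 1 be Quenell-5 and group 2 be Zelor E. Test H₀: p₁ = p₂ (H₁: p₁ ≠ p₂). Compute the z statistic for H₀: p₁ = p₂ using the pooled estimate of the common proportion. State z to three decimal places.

p̂₁ = 113/161 ≈ 0.70186, p̂₂ = 186/272 ≈ 0.68382.
Pooled p̂ = (113+186)/(161+272) = 299/433 = 0.69053.
SE = √(0.213698 × 0.00988765) = 0.04597.
z = (0.70186 − 0.68382)/0.04597 = 0.01804/0.04597 = 0.392.
Two-sided p-value ≈ 2·Φ(−0.392) = 0.6947.

z = 0.392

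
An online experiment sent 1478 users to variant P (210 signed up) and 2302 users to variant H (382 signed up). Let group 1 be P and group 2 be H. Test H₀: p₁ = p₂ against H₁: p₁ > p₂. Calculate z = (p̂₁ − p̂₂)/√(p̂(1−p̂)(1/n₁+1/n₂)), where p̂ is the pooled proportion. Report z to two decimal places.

z = -1.97

p̂₁ = 210/1478 ≈ 0.1421, p̂₂ = 382/2302 ≈ 0.1659.
Pooled p̂ = (210+382)/(1478+2302) = 592/3780 = 0.1566.
SE = √(0.132086 × 0.00111099) = 0.0121.
z = (0.1421 − 0.1659)/0.0121 = -0.0238/0.0121 = -1.97.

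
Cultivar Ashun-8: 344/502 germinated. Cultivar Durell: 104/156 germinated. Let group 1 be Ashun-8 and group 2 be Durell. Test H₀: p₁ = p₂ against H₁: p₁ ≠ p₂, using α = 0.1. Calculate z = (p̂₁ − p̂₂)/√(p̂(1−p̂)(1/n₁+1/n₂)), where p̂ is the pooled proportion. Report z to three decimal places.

z = 0.435

p̂₁ = 344/502 = 0.68526, p̂₂ = 104/156 = 0.66667.
Pooled p̂ = (344+104)/(502+156) = 448/658 = 0.68085.
SE = √(p̂(1−p̂)(1/n₁+1/n₂)) = √(0.68085·0.31915·0.00840229) = √(0.00182576) = 0.04273.
z = (0.68526 − 0.66667)/0.04273 = 0.01859/0.04273 = 0.435.
Two-sided p-value ≈ 2·Φ(−0.435) = 0.6635; since p > α = 0.1, fail to reject H₀.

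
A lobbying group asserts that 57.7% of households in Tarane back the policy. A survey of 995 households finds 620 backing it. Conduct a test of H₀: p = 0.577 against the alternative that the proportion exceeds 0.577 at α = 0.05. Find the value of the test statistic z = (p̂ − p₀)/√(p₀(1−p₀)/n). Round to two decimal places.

z = 2.94

p̂ = 620/995 = 0.6231.
Under H₀, SE = √(0.577·0.423/995) = √(0.000245297) = 0.0157.
z = (0.6231 − 0.577)/0.0157 = 0.0461/0.0157 = 2.94.
p-value = P(Z > 2.944) ≈ 0.0016, so at α = 0.05 we reject H₀.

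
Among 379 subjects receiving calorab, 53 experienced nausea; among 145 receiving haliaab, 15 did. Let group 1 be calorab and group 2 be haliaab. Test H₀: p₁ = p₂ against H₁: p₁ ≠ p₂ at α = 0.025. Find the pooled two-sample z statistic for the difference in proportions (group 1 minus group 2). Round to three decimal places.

p̂₁ = 53/379 = 0.13984, p̂₂ = 15/145 = 0.10345.
Pooled p̂ = (53+15)/(379+145) = 68/524 = 0.12977.
SE = √(p̂(1−p̂)(1/n₁+1/n₂)) = √(0.12977·0.87023·0.00953507) = √(0.0010768) = 0.03281.
z = (0.13984 − 0.10345)/0.03281 = 0.03639/0.03281 = 1.109.
Two-sided p-value ≈ 2·Φ(−1.109) = 0.2674. With α = 0.025, fail to reject H₀.

z = 1.109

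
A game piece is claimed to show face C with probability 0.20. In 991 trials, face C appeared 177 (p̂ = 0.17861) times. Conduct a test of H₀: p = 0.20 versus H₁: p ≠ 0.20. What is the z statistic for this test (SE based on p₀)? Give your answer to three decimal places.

p̂ = 177/991 = 0.178607.
Standard error under H₀: √(0.2×0.8/991) = 0.012706.
z = (0.178607 − 0.2)/0.012706 = -0.021393/0.012706 = -1.684.
p-value = 2·P(Z > 1.684) ≈ 0.0923.

z = -1.684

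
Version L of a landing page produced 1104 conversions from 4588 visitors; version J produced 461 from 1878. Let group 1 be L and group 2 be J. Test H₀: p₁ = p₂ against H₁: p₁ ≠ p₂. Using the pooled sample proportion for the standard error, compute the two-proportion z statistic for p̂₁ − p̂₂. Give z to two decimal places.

p̂₁ = 1104/4588 ≈ 0.24063, p̂₂ = 461/1878 ≈ 0.24547.
Pooled p̂ = (1104+461)/(4588+1878) = 1565/6466 = 0.24204.
SE = √(p̂(1−p̂)(1/n₁+1/n₂)) = √(0.24204·0.75796·0.000750441) = √(0.000137672) = 0.01173.
z = (0.24063 − 0.24547)/0.01173 = -0.00484/0.01173 = -0.41.

z = -0.41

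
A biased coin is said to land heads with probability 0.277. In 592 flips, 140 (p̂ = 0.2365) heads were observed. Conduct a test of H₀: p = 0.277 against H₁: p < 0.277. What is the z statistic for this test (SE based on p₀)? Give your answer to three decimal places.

p̂ = 140/592 = 0.23649.
Standard error under H₀: √(0.277×0.723/592) = 0.01839.
z = (0.23649 − 0.277)/0.01839 = -0.04051/0.01839 = -2.203.
p-value = P(Z < -2.203) ≈ 0.0138.

z = -2.203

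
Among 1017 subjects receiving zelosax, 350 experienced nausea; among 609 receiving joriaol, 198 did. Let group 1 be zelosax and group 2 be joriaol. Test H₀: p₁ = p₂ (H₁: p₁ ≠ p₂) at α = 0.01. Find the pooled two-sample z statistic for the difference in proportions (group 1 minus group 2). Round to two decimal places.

z = 0.79

p̂₁ = 350/1017 = 0.3441, p̂₂ = 198/609 = 0.3251.
Pooled p̂ = (350+198)/(1017+609) = 548/1626 = 0.3370.
SE = √(0.223439 × 0.00262532) = 0.0242.
z = (0.3441 − 0.3251)/0.0242 = 0.0190/0.0242 = 0.79.
p-value = 2·P(Z > 0.786) ≈ 0.4321; since p > α = 0.01, fail to reject H₀.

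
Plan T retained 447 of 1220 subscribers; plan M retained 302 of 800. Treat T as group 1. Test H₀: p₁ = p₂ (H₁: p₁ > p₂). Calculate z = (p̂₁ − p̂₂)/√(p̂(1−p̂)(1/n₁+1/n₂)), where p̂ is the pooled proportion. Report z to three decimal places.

z = -0.505

p̂₁ = 447/1220 ≈ 0.366393, p̂₂ = 302/800 ≈ 0.377500.
Pooled p̂ = (447+302)/(1220+800) = 749/2020 = 0.370792.
SE = √(0.233305 × 0.00206967) = 0.021974.
z = (0.366393 − 0.377500)/0.021974 = -0.011107/0.021974 = -0.505.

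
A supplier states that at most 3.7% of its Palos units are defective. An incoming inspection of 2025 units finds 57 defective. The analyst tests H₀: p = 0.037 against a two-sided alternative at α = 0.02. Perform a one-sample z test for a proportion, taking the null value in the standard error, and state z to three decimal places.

z = -2.110

p̂ = 57/2025 ≈ 0.028148.
SE = √(p₀(1−p₀)/n) = √(0.035631/2025) = 0.004195.
z = (0.028148 − 0.037)/0.004195 = -0.008852/0.004195 = -2.110.
p-value = 2·P(Z > 2.110) ≈ 0.0348, so at α = 0.02 we fail to reject H₀.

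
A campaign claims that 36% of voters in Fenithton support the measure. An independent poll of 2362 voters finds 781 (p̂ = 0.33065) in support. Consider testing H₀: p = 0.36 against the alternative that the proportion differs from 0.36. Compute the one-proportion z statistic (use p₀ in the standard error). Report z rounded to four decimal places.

p̂ = 781/2362 = 0.3306520.
SE = √(p₀(1−p₀)/n) = √(0.2304/2362) = 0.0098765.
z = (0.3306520 − 0.36)/0.0098765 = -0.0293480/0.0098765 = -2.9715.
Two-sided p-value ≈ 2·Φ(−2.972) = 0.0030.

z = -2.9715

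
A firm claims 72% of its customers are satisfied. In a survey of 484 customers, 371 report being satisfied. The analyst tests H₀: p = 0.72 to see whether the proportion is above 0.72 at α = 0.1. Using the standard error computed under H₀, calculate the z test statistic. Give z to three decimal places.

p̂ = 371/484 ≈ 0.76653.
Under H₀, SE = √(0.72·0.28/484) = √(0.000416529) = 0.02041.
z = (0.76653 − 0.72)/0.02041 = 0.04653/0.02041 = 2.280.
p-value = P(Z > 2.280) ≈ 0.0113, so at α = 0.1 we reject H₀.

z = 2.280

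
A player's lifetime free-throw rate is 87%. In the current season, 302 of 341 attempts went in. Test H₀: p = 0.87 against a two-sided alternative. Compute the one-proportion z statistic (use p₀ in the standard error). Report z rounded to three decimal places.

z = 0.858

p̂ = 302/341 ≈ 0.88563.
Under H₀, SE = √(0.87·0.13/341) = √(0.000331672) = 0.01821.
z = (0.88563 − 0.87)/0.01821 = 0.01563/0.01821 = 0.858.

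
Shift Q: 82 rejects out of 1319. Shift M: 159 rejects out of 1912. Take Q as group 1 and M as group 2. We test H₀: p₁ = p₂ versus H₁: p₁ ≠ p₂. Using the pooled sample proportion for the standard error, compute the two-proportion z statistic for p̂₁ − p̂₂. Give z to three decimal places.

z = -2.232

p̂₁ = 82/1319 = 0.062168, p̂₂ = 159/1912 = 0.083159.
Pooled p̂ = (82+159)/(1319+1912) = 241/3231 = 0.074590.
SE = √(0.0690263 × 0.00128116) = 0.009404.
z = (0.062168 − 0.083159)/0.009404 = -0.020991/0.009404 = -2.232.
p-value = 2·P(Z > 2.232) ≈ 0.0256.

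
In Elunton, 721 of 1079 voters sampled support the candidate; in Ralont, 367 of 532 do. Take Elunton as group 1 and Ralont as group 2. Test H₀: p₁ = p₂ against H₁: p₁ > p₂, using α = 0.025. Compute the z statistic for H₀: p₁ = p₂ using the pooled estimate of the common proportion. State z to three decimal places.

p̂₁ = 721/1079 = 0.66821, p̂₂ = 367/532 = 0.68985.
Pooled p̂ = (721+367)/(1079+532) = 1088/1611 = 0.67536.
SE = √(p̂(1−p̂)(1/n₁+1/n₂)) = √(0.67536·0.32464·0.00280648) = √(0.000615321) = 0.02481.
z = (0.66821 − 0.68985)/0.02481 = -0.02164/0.02481 = -0.872.
p-value = P(Z > -0.872) ≈ 0.8085, so at α = 0.025 we fail to reject H₀.

z = -0.872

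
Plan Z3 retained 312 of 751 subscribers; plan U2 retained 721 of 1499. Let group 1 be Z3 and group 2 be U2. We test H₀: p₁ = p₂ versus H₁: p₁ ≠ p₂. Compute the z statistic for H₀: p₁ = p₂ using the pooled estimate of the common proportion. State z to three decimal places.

p̂₁ = 312/751 ≈ 0.41545, p̂₂ = 721/1499 ≈ 0.48099.
Pooled p̂ = (312+721)/(751+1499) = 1033/2250 = 0.45911.
SE = √(p̂(1−p̂)(1/n₁+1/n₂)) = √(0.45911·0.54089·0.00199867) = √(0.000496326) = 0.02228.
z = (0.41545 − 0.48099)/0.02228 = -0.06554/0.02228 = -2.942.

z = -2.942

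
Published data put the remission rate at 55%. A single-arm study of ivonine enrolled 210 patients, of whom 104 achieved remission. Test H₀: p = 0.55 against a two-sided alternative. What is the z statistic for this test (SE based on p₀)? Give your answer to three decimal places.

p̂ = 104/210 = 0.49524.
Standard error under H₀: √(0.55×0.45/210) = 0.03433.
z = (0.49524 − 0.55)/0.03433 = -0.05476/0.03433 = -1.595.
p-value = 2·P(Z > 1.595) ≈ 0.1107.

z = -1.595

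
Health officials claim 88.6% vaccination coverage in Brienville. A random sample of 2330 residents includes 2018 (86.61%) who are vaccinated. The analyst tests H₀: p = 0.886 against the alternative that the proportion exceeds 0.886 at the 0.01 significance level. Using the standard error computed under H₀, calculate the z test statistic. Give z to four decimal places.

p̂ = 2018/2330 ≈ 0.8660944.
Under H₀, SE = √(0.886·0.114/2330) = √(4.33494e-05) = 0.0065840.
z = (0.8660944 − 0.886)/0.0065840 = -0.0199056/0.0065840 = -3.0233.
p-value = P(Z > -3.023) ≈ 0.9987, so at α = 0.01 we fail to reject H₀.

z = -3.0233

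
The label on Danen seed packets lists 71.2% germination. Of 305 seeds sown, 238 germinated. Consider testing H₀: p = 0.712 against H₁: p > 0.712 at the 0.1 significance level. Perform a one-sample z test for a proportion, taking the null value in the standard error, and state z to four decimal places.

z = 2.6352

p̂ = 238/305 ≈ 0.780328.
Under H₀, SE = √(0.712·0.288/305) = √(0.000672315) = 0.025929.
z = (0.780328 − 0.712)/0.025929 = 0.068328/0.025929 = 2.6352.
p-value = P(Z > 2.635) ≈ 0.0042; since p < α = 0.1, reject H₀.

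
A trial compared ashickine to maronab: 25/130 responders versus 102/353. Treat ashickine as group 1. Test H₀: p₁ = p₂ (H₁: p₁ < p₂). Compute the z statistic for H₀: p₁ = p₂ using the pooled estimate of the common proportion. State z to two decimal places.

p̂₁ = 25/130 ≈ 0.1923, p̂₂ = 102/353 ≈ 0.2890.
Pooled p̂ = (25+102)/(130+353) = 127/483 = 0.2629.
SE = √(p̂(1−p̂)(1/n₁+1/n₂)) = √(0.2629·0.7371·0.0105252) = √(0.0020398) = 0.0452.
z = (0.1923 − 0.2890)/0.0452 = -0.0967/0.0452 = -2.14.
p-value = P(Z < -2.140) ≈ 0.0162.

z = -2.14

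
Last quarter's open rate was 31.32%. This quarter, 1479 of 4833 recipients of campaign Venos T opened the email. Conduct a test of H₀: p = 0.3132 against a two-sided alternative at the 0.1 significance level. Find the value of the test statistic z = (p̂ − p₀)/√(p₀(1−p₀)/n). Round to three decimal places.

z = -1.076

p̂ = 1479/4833 ≈ 0.30602.
Standard error under H₀: √(0.3132×0.6868/4833) = 0.00667.
z = (0.30602 − 0.3132)/0.00667 = -0.00718/0.00667 = -1.076.
p-value = 2·P(Z > 1.076) ≈ 0.2819, so at α = 0.1 we fail to reject H₀.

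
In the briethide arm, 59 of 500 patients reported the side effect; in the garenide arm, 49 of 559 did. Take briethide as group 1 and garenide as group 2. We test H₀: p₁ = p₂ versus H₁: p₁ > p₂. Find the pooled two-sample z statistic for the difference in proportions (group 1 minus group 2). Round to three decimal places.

z = 1.629

p̂₁ = 59/500 = 0.11800, p̂₂ = 49/559 = 0.08766.
Pooled p̂ = (59+49)/(500+559) = 108/1059 = 0.10198.
SE = √(p̂(1−p̂)(1/n₁+1/n₂)) = √(0.10198·0.89802·0.00378891) = √(0.000346998) = 0.01863.
z = (0.11800 − 0.08766)/0.01863 = 0.03034/0.01863 = 1.629.
p-value = P(Z > 1.629) ≈ 0.0517.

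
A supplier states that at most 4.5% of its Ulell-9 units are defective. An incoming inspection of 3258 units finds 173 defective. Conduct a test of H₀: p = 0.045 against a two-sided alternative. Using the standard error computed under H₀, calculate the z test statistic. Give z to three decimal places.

p̂ = 173/3258 ≈ 0.053100.
SE = √(p₀(1−p₀)/n) = √(0.042975/3258) = 0.003632.
z = (0.053100 − 0.045)/0.003632 = 0.008100/0.003632 = 2.230.

z = 2.230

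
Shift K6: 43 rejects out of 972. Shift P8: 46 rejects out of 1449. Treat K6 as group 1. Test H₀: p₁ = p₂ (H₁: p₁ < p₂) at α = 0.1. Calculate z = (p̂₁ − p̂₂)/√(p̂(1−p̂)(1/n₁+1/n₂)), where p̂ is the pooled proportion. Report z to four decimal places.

p̂₁ = 43/972 ≈ 0.044239, p̂₂ = 46/1449 ≈ 0.031746.
Pooled p̂ = (43+46)/(972+1449) = 89/2421 = 0.036762.
SE = √(p̂(1−p̂)(1/n₁+1/n₂)) = √(0.036762·0.963238·0.00171894) = √(6.0868e-05) = 0.007802.
z = (0.044239 − 0.031746)/0.007802 = 0.012493/0.007802 = 1.6013.
p-value = P(Z < 1.601) ≈ 0.9453, so at α = 0.1 we fail to reject H₀.

z = 1.6013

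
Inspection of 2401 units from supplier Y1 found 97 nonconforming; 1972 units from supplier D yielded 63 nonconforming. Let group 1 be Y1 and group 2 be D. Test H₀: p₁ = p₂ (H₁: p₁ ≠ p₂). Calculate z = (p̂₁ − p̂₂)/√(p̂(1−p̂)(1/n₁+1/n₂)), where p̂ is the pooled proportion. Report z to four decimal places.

p̂₁ = 97/2401 ≈ 0.040400, p̂₂ = 63/1972 ≈ 0.031947.
Pooled p̂ = (97+63)/(2401+1972) = 160/4373 = 0.036588.
SE = √(0.0352495 × 0.000923593) = 0.005706.
z = (0.040400 − 0.031947)/0.005706 = 0.008453/0.005706 = 1.4814.

z = 1.4814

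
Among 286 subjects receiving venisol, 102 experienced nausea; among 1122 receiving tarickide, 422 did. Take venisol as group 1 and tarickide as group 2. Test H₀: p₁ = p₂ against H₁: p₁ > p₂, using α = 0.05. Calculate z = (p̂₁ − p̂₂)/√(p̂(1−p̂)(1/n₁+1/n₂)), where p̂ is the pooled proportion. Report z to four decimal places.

z = -0.6081

p̂₁ = 102/286 = 0.356643, p̂₂ = 422/1122 = 0.376114.
Pooled p̂ = (102+422)/(286+1122) = 524/1408 = 0.372159.
SE = √(p̂(1−p̂)(1/n₁+1/n₂)) = √(0.372159·0.627841·0.00438777) = √(0.00102523) = 0.032019.
z = (0.356643 − 0.376114)/0.032019 = -0.019471/0.032019 = -0.6081.
p-value = P(Z > -0.608) ≈ 0.7284. With α = 0.05, fail to reject H₀.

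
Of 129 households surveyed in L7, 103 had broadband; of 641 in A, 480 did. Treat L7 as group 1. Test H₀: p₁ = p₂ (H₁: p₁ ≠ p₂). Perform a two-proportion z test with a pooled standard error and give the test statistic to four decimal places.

z = 1.1991

p̂₁ = 103/129 = 0.798450, p̂₂ = 480/641 = 0.748830.
Pooled p̂ = (103+480)/(129+641) = 583/770 = 0.757143.
SE = √(p̂(1−p̂)(1/n₁+1/n₂)) = √(0.757143·0.242857·0.009312) = √(0.00171227) = 0.041380.
z = (0.798450 − 0.748830)/0.041380 = 0.049620/0.041380 = 1.1991.
p-value = 2·P(Z > 1.199) ≈ 0.2305.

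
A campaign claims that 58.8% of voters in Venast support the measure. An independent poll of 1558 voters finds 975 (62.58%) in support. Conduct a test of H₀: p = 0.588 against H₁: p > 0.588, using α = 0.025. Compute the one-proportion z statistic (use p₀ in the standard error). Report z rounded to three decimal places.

p̂ = 975/1558 ≈ 0.6258023.
Under H₀, SE = √(0.588·0.412/1558) = √(0.000155492) = 0.0124696.
z = (0.6258023 − 0.588)/0.0124696 = 0.0378023/0.0124696 = 3.032.
p-value = P(Z > 3.032) ≈ 0.0012, so at α = 0.025 we reject H₀.

z = 3.032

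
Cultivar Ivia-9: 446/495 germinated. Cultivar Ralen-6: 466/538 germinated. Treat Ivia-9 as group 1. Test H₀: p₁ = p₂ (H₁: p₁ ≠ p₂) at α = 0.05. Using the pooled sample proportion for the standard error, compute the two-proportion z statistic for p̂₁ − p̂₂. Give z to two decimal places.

z = 1.74

p̂₁ = 446/495 = 0.9010, p̂₂ = 466/538 = 0.8662.
Pooled p̂ = (446+466)/(495+538) = 912/1033 = 0.8829.
SE = √(p̂(1−p̂)(1/n₁+1/n₂)) = √(0.8829·0.1171·0.00387894) = √(0.000401137) = 0.0200.
z = (0.9010 − 0.8662)/0.0200 = 0.0348/0.0200 = 1.74.
Two-sided p-value ≈ 2·Φ(−1.739) = 0.0819. With α = 0.05, fail to reject H₀.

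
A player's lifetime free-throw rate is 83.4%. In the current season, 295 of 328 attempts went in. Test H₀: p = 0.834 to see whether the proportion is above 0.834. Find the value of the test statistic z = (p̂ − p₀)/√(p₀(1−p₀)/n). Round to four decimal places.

z = 3.1828

p̂ = 295/328 ≈ 0.899390.
Under H₀, SE = √(0.834·0.166/328) = √(0.000422085) = 0.020545.
z = (0.899390 − 0.834)/0.020545 = 0.065390/0.020545 = 3.1828.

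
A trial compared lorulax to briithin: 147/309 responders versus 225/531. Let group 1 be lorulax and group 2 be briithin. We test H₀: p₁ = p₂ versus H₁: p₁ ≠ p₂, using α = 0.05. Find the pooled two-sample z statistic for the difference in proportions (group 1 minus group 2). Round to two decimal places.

p̂₁ = 147/309 = 0.4757, p̂₂ = 225/531 = 0.4237.
Pooled p̂ = (147+225)/(309+531) = 372/840 = 0.4429.
SE = √(0.246735 × 0.00511949) = 0.0355.
z = (0.4757 − 0.4237)/0.0355 = 0.0520/0.0355 = 1.46.
p-value = 2·P(Z > 1.463) ≈ 0.1434. With α = 0.05, fail to reject H₀.

z = 1.46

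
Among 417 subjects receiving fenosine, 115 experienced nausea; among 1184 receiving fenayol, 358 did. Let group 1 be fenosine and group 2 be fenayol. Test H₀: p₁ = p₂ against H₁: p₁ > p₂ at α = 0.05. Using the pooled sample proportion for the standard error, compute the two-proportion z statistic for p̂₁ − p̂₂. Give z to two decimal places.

z = -1.02

p̂₁ = 115/417 ≈ 0.2758, p̂₂ = 358/1184 ≈ 0.3024.
Pooled p̂ = (115+358)/(417+1184) = 473/1601 = 0.2954.
SE = √(0.208155 × 0.00324268) = 0.0260.
z = (0.2758 − 0.3024)/0.0260 = -0.0266/0.0260 = -1.02.
p-value = P(Z > -1.023) ≈ 0.8469, so at α = 0.05 we fail to reject H₀.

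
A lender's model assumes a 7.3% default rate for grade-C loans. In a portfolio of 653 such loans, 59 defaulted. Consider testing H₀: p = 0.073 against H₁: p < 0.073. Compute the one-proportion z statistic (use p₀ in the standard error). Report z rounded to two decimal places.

z = 1.70

p̂ = 59/653 ≈ 0.09035.
SE = √(p₀(1−p₀)/n) = √(0.067671/653) = 0.01018.
z = (0.09035 − 0.073)/0.01018 = 0.01735/0.01018 = 1.70.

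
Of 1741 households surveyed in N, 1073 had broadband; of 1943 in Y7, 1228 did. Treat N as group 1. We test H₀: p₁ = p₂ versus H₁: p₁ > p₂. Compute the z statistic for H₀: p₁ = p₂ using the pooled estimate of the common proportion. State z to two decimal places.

z = -0.98

p̂₁ = 1073/1741 = 0.6163, p̂₂ = 1228/1943 = 0.6320.
Pooled p̂ = (1073+1228)/(1741+1943) = 2301/3684 = 0.6246.
SE = √(p̂(1−p̂)(1/n₁+1/n₂)) = √(0.6246·0.3754·0.00108905) = √(0.000255357) = 0.0160.
z = (0.6163 − 0.6320)/0.0160 = -0.0157/0.0160 = -0.98.
p-value = P(Z > -0.982) ≈ 0.8371.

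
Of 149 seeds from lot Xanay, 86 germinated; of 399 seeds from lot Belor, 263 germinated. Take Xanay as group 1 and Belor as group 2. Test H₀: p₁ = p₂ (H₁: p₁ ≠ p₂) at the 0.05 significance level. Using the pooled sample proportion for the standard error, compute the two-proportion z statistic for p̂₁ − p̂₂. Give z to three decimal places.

z = -1.775

p̂₁ = 86/149 ≈ 0.57718, p̂₂ = 263/399 ≈ 0.65915.
Pooled p̂ = (86+263)/(149+399) = 349/548 = 0.63686.
SE = √(p̂(1−p̂)(1/n₁+1/n₂)) = √(0.63686·0.36314·0.00921768) = √(0.00213176) = 0.04617.
z = (0.57718 − 0.65915)/0.04617 = -0.08197/0.04617 = -1.775.
Two-sided p-value ≈ 2·Φ(−1.775) = 0.0759, so at α = 0.05 we fail to reject H₀.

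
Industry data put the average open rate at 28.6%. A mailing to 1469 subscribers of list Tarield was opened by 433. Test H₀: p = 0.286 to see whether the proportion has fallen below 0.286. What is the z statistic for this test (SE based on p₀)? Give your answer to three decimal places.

p̂ = 433/1469 = 0.29476.
Standard error under H₀: √(0.286×0.714/1469) = 0.01179.
z = (0.29476 − 0.286)/0.01179 = 0.00876/0.01179 = 0.743.

z = 0.743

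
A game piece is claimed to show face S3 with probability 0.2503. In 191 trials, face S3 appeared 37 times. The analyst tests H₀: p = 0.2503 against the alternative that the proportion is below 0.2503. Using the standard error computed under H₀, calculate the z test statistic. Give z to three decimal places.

p̂ = 37/191 = 0.19372.
SE = √(p₀(1−p₀)/n) = √(0.18765/191) = 0.03134.
z = (0.19372 − 0.2503)/0.03134 = -0.05658/0.03134 = -1.805.

z = -1.805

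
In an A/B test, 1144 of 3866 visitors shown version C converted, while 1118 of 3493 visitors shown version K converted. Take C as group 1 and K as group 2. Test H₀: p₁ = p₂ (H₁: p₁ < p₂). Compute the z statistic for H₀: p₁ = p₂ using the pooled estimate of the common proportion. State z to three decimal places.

z = -2.243

p̂₁ = 1144/3866 = 0.29591, p̂₂ = 1118/3493 = 0.32007.
Pooled p̂ = (1144+1118)/(3866+3493) = 2262/7359 = 0.30738.
SE = √(0.212897 × 0.000544952) = 0.01077.
z = (0.29591 − 0.32007)/0.01077 = -0.02416/0.01077 = -2.243.
p-value = P(Z < -2.243) ≈ 0.0125.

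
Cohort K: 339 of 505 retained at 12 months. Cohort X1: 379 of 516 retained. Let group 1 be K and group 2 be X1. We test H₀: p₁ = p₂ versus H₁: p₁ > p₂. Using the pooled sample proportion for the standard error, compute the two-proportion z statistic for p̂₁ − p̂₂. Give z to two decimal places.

p̂₁ = 339/505 = 0.6713, p̂₂ = 379/516 = 0.7345.
Pooled p̂ = (339+379)/(505+516) = 718/1021 = 0.7032.
SE = √(p̂(1−p̂)(1/n₁+1/n₂)) = √(0.7032·0.2968·0.00391818) = √(0.000817712) = 0.0286.
z = (0.6713 − 0.7345)/0.0286 = -0.0632/0.0286 = -2.21.
p-value = P(Z > -2.210) ≈ 0.9865.

z = -2.21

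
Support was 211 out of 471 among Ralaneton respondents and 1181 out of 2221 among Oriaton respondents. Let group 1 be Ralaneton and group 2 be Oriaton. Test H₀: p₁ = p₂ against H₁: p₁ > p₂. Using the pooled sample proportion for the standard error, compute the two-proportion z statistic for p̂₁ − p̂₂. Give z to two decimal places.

p̂₁ = 211/471 = 0.44798, p̂₂ = 1181/2221 = 0.53174.
Pooled p̂ = (211+1181)/(471+2221) = 1392/2692 = 0.51709.
SE = √(0.249708 × 0.00257339) = 0.02535.
z = (0.44798 − 0.53174)/0.02535 = -0.08376/0.02535 = -3.30.
p-value = P(Z > -3.304) ≈ 0.9995.

z = -3.30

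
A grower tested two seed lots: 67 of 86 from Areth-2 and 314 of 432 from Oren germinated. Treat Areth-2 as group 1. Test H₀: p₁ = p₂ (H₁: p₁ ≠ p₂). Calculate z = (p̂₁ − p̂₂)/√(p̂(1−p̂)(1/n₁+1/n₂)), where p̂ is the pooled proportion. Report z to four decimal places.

p̂₁ = 67/86 ≈ 0.779070, p̂₂ = 314/432 ≈ 0.726852.
Pooled p̂ = (67+314)/(86+432) = 381/518 = 0.735521.
SE = √(p̂(1−p̂)(1/n₁+1/n₂)) = √(0.735521·0.264479·0.0139427) = √(0.00271227) = 0.052079.
z = (0.779070 − 0.726852)/0.052079 = 0.052218/0.052079 = 1.0027.
Two-sided p-value ≈ 2·Φ(−1.003) = 0.3160.

z = 1.0027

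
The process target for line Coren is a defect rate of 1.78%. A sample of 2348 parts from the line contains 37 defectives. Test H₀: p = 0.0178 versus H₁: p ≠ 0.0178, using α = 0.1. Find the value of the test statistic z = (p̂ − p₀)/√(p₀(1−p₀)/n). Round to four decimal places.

z = -0.7483

p̂ = 37/2348 ≈ 0.015758.
SE = √(p₀(1−p₀)/n) = √(0.017483/2348) = 0.002729.
z = (0.015758 − 0.0178)/0.002729 = -0.002042/0.002729 = -0.7483.
p-value = 2·P(Z > 0.748) ≈ 0.4543. With α = 0.1, fail to reject H₀.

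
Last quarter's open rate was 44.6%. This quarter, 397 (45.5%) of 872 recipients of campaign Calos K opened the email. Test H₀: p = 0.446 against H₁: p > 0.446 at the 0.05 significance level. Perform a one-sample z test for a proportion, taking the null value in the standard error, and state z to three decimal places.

z = 0.551

p̂ = 397/872 = 0.45528.
Standard error under H₀: √(0.446×0.554/872) = 0.01683.
z = (0.45528 − 0.446)/0.01683 = 0.00928/0.01683 = 0.551.
p-value = P(Z > 0.551) ≈ 0.2908; since p > α = 0.05, fail to reject H₀.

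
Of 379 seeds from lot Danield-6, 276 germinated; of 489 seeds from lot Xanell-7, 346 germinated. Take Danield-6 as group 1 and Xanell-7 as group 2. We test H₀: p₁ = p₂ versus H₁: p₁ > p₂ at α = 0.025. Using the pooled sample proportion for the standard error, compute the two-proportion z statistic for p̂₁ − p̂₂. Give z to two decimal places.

z = 0.67

p̂₁ = 276/379 ≈ 0.7282, p̂₂ = 346/489 ≈ 0.7076.
Pooled p̂ = (276+346)/(379+489) = 622/868 = 0.7166.
SE = √(p̂(1−p̂)(1/n₁+1/n₂)) = √(0.7166·0.2834·0.00468351) = √(0.000951169) = 0.0308.
z = (0.7282 − 0.7076)/0.0308 = 0.0206/0.0308 = 0.67.
p-value = P(Z > 0.670) ≈ 0.2514. With α = 0.025, fail to reject H₀.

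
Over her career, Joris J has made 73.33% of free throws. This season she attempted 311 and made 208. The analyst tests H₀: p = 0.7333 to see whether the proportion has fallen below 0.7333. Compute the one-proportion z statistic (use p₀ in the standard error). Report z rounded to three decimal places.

p̂ = 208/311 = 0.668810.
Under H₀, SE = √(0.7333·0.2667/311) = √(0.000628846) = 0.025077.
z = (0.668810 − 0.7333)/0.025077 = -0.064490/0.025077 = -2.572.

z = -2.572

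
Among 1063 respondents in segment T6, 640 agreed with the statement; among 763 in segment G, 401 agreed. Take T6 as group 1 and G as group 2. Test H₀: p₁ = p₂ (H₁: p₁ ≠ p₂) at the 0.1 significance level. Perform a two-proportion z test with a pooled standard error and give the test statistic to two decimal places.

p̂₁ = 640/1063 = 0.6021, p̂₂ = 401/763 = 0.5256.
Pooled p̂ = (640+401)/(1063+763) = 1041/1826 = 0.5701.
SE = √(0.245086 × 0.00225135) = 0.0235.
z = (0.6021 − 0.5256)/0.0235 = 0.0765/0.0235 = 3.26.
Two-sided p-value ≈ 2·Φ(−3.257) = 0.0011; since p < α = 0.1, reject H₀.

z = 3.26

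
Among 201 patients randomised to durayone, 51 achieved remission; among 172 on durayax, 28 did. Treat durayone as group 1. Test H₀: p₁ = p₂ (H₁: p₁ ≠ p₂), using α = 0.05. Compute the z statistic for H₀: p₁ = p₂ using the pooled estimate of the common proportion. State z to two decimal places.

z = 2.14

p̂₁ = 51/201 = 0.2537, p̂₂ = 28/172 = 0.1628.
Pooled p̂ = (51+28)/(201+172) = 79/373 = 0.2118.
SE = √(p̂(1−p̂)(1/n₁+1/n₂)) = √(0.2118·0.7882·0.0107891) = √(0.00180111) = 0.0424.
z = (0.2537 − 0.1628)/0.0424 = 0.0909/0.0424 = 2.14.
Two-sided p-value ≈ 2·Φ(−2.143) = 0.0321. With α = 0.05, reject H₀.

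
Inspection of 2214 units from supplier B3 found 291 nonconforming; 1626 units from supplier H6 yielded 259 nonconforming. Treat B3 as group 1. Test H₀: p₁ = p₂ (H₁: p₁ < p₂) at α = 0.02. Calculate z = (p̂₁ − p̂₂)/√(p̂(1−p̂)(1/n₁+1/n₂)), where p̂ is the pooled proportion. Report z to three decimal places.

p̂₁ = 291/2214 = 0.13144, p̂₂ = 259/1626 = 0.15929.
Pooled p̂ = (291+259)/(2214+1626) = 550/3840 = 0.14323.
SE = √(p̂(1−p̂)(1/n₁+1/n₂)) = √(0.14323·0.85677·0.00106668) = √(0.000130897) = 0.01144.
z = (0.13144 − 0.15929)/0.01144 = -0.02785/0.01144 = -2.434.
p-value = P(Z < -2.434) ≈ 0.0075, so at α = 0.02 we reject H₀.

z = -2.434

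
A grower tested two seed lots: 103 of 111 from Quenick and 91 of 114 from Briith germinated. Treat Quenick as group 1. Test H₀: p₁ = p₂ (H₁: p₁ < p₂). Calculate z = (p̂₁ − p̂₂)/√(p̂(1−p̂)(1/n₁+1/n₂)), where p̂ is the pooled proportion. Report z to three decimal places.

z = 2.822

p̂₁ = 103/111 ≈ 0.92793, p̂₂ = 91/114 ≈ 0.79825.
Pooled p̂ = (103+91)/(111+114) = 194/225 = 0.86222.
SE = √(p̂(1−p̂)(1/n₁+1/n₂)) = √(0.86222·0.13778·0.0177809) = √(0.00211229) = 0.04596.
z = (0.92793 − 0.79825)/0.04596 = 0.12968/0.04596 = 2.822.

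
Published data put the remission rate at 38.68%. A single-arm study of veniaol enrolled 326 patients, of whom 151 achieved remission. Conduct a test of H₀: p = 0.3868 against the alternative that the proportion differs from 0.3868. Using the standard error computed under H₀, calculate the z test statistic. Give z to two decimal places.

p̂ = 151/326 = 0.4632.
SE = √(p₀(1−p₀)/n) = √(0.23719/326) = 0.0270.
z = (0.4632 − 0.3868)/0.0270 = 0.0764/0.0270 = 2.83.

z = 2.83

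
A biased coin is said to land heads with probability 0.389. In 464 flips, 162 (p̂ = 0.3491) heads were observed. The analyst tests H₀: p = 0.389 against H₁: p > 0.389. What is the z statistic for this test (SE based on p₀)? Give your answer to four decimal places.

p̂ = 162/464 = 0.3491379.
Under H₀, SE = √(0.389·0.611/464) = √(0.000512239) = 0.0226327.
z = (0.3491379 − 0.389)/0.0226327 = -0.0398621/0.0226327 = -1.7613.
p-value = P(Z > -1.761) ≈ 0.9609.

z = -1.7613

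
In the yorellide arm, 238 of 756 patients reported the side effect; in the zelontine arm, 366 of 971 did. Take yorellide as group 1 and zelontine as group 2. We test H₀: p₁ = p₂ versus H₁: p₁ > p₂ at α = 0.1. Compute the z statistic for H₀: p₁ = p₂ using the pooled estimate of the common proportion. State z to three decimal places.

z = -2.685

p̂₁ = 238/756 ≈ 0.314815, p̂₂ = 366/971 ≈ 0.376931.
Pooled p̂ = (238+366)/(756+971) = 604/1727 = 0.349739.
SE = √(p̂(1−p̂)(1/n₁+1/n₂)) = √(0.349739·0.650261·0.00235262) = √(0.000535036) = 0.023131.
z = (0.314815 − 0.376931)/0.023131 = -0.062116/0.023131 = -2.685.
p-value = P(Z > -2.685) ≈ 0.9964; since p > α = 0.1, fail to reject H₀.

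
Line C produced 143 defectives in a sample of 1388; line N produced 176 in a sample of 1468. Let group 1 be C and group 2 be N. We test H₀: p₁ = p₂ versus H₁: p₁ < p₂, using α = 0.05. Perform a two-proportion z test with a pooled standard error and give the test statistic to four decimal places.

p̂₁ = 143/1388 = 0.103026, p̂₂ = 176/1468 = 0.119891.
Pooled p̂ = (143+176)/(1388+1468) = 319/2856 = 0.111695.
SE = √(p̂(1−p̂)(1/n₁+1/n₂)) = √(0.111695·0.888305·0.00140166) = √(0.000139071) = 0.011793.
z = (0.103026 − 0.119891)/0.011793 = -0.016865/0.011793 = -1.4301.
p-value = P(Z < -1.430) ≈ 0.0763. With α = 0.05, fail to reject H₀.

z = -1.4301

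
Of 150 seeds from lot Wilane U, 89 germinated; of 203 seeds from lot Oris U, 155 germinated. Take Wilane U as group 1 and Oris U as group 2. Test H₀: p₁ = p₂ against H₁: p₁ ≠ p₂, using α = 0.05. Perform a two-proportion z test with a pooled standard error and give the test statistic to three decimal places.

p̂₁ = 89/150 ≈ 0.59333, p̂₂ = 155/203 ≈ 0.76355.
Pooled p̂ = (89+155)/(150+203) = 244/353 = 0.69122.
SE = √(p̂(1−p̂)(1/n₁+1/n₂)) = √(0.69122·0.30878·0.0115928) = √(0.00247431) = 0.04974.
z = (0.59333 − 0.76355)/0.04974 = -0.17022/0.04974 = -3.422.
p-value = 2·P(Z > 3.422) ≈ 0.0006, so at α = 0.05 we reject H₀.

z = -3.422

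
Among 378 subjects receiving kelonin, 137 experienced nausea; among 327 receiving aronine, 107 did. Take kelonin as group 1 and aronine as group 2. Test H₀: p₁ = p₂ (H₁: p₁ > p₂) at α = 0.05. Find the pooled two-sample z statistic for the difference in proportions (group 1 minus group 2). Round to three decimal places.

z = 0.980

p̂₁ = 137/378 = 0.36243, p̂₂ = 107/327 = 0.32722.
Pooled p̂ = (137+107)/(378+327) = 244/705 = 0.34610.
SE = √(0.226315 × 0.00570361) = 0.03593.
z = (0.36243 − 0.32722)/0.03593 = 0.03521/0.03593 = 0.980.
p-value = P(Z > 0.980) ≈ 0.1635, so at α = 0.05 we fail to reject H₀.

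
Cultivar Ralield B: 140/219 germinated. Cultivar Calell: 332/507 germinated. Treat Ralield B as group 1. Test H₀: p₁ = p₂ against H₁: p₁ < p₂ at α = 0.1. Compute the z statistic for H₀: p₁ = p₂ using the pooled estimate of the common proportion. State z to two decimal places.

z = -0.40

p̂₁ = 140/219 ≈ 0.6393, p̂₂ = 332/507 ≈ 0.6548.
Pooled p̂ = (140+332)/(219+507) = 472/726 = 0.6501.
SE = √(p̂(1−p̂)(1/n₁+1/n₂)) = √(0.6501·0.3499·0.0065386) = √(0.00148726) = 0.0386.
z = (0.6393 − 0.6548)/0.0386 = -0.0155/0.0386 = -0.40.
p-value = P(Z < -0.404) ≈ 0.3433; since p > α = 0.1, fail to reject H₀.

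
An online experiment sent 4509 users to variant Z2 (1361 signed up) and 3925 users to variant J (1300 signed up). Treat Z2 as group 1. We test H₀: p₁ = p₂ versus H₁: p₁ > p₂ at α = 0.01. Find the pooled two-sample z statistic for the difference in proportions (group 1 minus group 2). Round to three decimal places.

z = -2.895

p̂₁ = 1361/4509 = 0.301841, p̂₂ = 1300/3925 = 0.331210.
Pooled p̂ = (1361+1300)/(4509+3925) = 2661/8434 = 0.315509.
SE = √(p̂(1−p̂)(1/n₁+1/n₂)) = √(0.315509·0.684491·0.000476556) = √(0.000102918) = 0.010145.
z = (0.301841 − 0.331210)/0.010145 = -0.029369/0.010145 = -2.895.
p-value = P(Z > -2.895) ≈ 0.9981, so at α = 0.01 we fail to reject H₀.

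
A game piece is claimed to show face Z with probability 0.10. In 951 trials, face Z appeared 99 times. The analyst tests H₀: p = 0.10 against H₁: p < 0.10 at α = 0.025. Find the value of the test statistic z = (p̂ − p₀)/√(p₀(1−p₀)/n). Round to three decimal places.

p̂ = 99/951 = 0.104101.
Under H₀, SE = √(0.1·0.9/951) = √(9.46372e-05) = 0.009728.
z = (0.104101 − 0.1)/0.009728 = 0.004101/0.009728 = 0.422.
p-value = P(Z < 0.422) ≈ 0.6633, so at α = 0.025 we fail to reject H₀.

z = 0.422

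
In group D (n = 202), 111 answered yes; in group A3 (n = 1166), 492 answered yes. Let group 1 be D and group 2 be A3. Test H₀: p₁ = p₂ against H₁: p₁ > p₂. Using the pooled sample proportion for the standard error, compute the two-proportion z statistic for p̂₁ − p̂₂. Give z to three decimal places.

p̂₁ = 111/202 ≈ 0.54950, p̂₂ = 492/1166 ≈ 0.42196.
Pooled p̂ = (111+492)/(202+1166) = 603/1368 = 0.44079.
SE = √(0.246494 × 0.00580813) = 0.03784.
z = (0.54950 − 0.42196)/0.03784 = 0.12754/0.03784 = 3.371.

z = 3.371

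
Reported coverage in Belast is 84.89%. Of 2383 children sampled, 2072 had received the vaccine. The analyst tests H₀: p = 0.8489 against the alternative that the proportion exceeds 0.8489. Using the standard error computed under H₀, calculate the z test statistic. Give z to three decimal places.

z = 2.807

p̂ = 2072/2383 ≈ 0.869492.
SE = √(p₀(1−p₀)/n) = √(0.12827/2383) = 0.007337.
z = (0.869492 − 0.8489)/0.007337 = 0.020592/0.007337 = 2.807.
p-value = P(Z > 2.807) ≈ 0.0025.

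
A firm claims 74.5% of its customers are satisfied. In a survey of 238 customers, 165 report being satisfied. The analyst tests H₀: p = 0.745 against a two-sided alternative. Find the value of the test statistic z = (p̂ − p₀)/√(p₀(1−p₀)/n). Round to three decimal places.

z = -1.831

p̂ = 165/238 = 0.69328.
Standard error under H₀: √(0.745×0.255/238) = 0.02825.
z = (0.69328 − 0.745)/0.02825 = -0.05172/0.02825 = -1.831.
p-value = 2·P(Z > 1.831) ≈ 0.0671.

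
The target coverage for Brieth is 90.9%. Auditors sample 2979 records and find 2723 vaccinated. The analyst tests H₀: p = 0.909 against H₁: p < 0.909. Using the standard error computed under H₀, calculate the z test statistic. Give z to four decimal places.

z = 0.9612

p̂ = 2723/2979 ≈ 0.9140651.
Standard error under H₀: √(0.909×0.091/2979) = 0.0052695.
z = (0.9140651 − 0.909)/0.0052695 = 0.0050651/0.0052695 = 0.9612.
p-value = P(Z < 0.961) ≈ 0.8318.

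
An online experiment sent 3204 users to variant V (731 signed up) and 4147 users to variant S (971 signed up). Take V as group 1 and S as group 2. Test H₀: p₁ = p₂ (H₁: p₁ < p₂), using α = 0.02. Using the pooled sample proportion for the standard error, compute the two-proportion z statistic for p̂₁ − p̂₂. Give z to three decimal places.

p̂₁ = 731/3204 = 0.228152, p̂₂ = 971/4147 = 0.234145.
Pooled p̂ = (731+971)/(3204+4147) = 1702/7351 = 0.231533.
SE = √(0.177926 × 0.000553248) = 0.009922.
z = (0.228152 − 0.234145)/0.009922 = -0.005993/0.009922 = -0.604.
p-value = P(Z < -0.604) ≈ 0.2729; since p > α = 0.02, fail to reject H₀.

z = -0.604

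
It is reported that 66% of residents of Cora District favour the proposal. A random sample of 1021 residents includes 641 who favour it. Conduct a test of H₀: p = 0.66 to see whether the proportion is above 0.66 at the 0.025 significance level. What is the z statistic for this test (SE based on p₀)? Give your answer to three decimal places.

z = -2.171

p̂ = 641/1021 = 0.627816.
Under H₀, SE = √(0.66·0.34/1021) = √(0.000219785) = 0.014825.
z = (0.627816 − 0.66)/0.014825 = -0.032184/0.014825 = -2.171.
p-value = P(Z > -2.171) ≈ 0.9850, so at α = 0.025 we fail to reject H₀.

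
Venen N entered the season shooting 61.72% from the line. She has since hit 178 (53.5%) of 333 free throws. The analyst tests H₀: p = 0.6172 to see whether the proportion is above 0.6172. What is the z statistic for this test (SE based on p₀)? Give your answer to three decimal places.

z = -3.103

p̂ = 178/333 = 0.53453.
Under H₀, SE = √(0.6172·0.3828/333) = √(0.000709502) = 0.02664.
z = (0.53453 − 0.6172)/0.02664 = -0.08267/0.02664 = -3.103.
p-value = P(Z > -3.103) ≈ 0.9990.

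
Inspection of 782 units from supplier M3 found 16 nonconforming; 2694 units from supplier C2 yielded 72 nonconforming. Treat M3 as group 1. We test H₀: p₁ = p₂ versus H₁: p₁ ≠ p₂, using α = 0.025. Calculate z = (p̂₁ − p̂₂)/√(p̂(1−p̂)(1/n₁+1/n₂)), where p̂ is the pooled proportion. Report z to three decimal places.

z = -0.982

p̂₁ = 16/782 = 0.020460, p̂₂ = 72/2694 = 0.026726.
Pooled p̂ = (16+72)/(782+2694) = 88/3476 = 0.025316.
SE = √(0.0246755 × 0.00164997) = 0.006381.
z = (0.020460 − 0.026726)/0.006381 = -0.006266/0.006381 = -0.982.
Two-sided p-value ≈ 2·Φ(−0.982) = 0.3261. With α = 0.025, fail to reject H₀.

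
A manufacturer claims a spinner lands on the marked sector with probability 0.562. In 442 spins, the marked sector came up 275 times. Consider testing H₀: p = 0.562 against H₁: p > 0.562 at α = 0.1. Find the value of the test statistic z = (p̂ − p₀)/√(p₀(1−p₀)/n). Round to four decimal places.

z = 2.5498

p̂ = 275/442 = 0.622172.
SE = √(p₀(1−p₀)/n) = √(0.24616/442) = 0.023599.
z = (0.622172 − 0.562)/0.023599 = 0.060172/0.023599 = 2.5498.
p-value = P(Z > 2.550) ≈ 0.0054; since p < α = 0.1, reject H₀.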